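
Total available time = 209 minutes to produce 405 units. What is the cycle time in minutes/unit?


Formula: CT = Available Time / Number of Units
CT = 209 min / 405 units
CT = 0.52 min/unit

0.52 min/unit


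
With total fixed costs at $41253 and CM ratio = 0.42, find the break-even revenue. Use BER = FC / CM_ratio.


Formula: BER = Fixed Costs / Contribution Margin Ratio
BER = $41253 / 0.42
BER = $98221.43 (to the nearest cent)

$98221.43


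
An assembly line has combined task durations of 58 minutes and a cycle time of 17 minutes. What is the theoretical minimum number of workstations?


Formula: N_min = ceil(Sum of Task Times / Cycle Time)
N_min = ceil(58 min / 17 min) = ceil(3.4118)
N_min = 4 stations

4


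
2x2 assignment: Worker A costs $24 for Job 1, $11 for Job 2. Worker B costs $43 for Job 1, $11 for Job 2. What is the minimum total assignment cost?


Option 1: A->1 + B->2 = $24 + $11 = $35
Option 2: A->2 + B->1 = $11 + $43 = $54
Min cost = min($35, $54) = $35

$35


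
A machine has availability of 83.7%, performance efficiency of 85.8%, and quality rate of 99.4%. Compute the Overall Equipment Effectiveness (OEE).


Formula: OEE = Availability * Performance * Quality / 10000
A * P = 83.7% * 85.8% / 100 = 71.81%
OEE = 71.81% * 99.4% / 100 = 71.4%

71.4%


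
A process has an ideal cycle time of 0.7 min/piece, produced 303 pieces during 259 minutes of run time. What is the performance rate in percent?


Formula: Performance = (Ideal CT * Total Count) / Run Time * 100
Ideal output time = 0.7 * 303 = 212.1 min
Performance = 212.1 / 259 * 100 = 81.9%

81.9%


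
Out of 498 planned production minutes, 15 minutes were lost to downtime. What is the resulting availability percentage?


Formula: Availability = (Planned Time - Downtime) / Planned Time * 100
Uptime = 498 - 15 = 483 min
Availability = 483 / 498 * 100 = 97.0%

97.0%


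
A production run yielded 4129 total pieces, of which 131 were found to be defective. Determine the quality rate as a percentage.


Formula: Quality Rate = Good Pieces / Total Pieces * 100
Good pieces = 4129 - 131 = 3998
QR = 3998 / 4129 * 100 = 96.8%

96.8%


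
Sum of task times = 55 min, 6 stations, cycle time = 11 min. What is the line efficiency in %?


Formula: Efficiency = Sum of Task Times / (N_stations * CT) * 100
Total station capacity = 6 stations * 11 min = 66 min
Efficiency = 55 / 66 * 100 = 83.3%

83.3%


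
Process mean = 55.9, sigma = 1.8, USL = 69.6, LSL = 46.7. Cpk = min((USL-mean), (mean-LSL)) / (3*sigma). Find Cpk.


Cpu = (69.6 - 55.9) / (3 * 1.8) = 2.54
Cpl = (55.9 - 46.7) / (3 * 1.8) = 1.7
Cpk = min(2.54, 1.7) = 1.7

1.7


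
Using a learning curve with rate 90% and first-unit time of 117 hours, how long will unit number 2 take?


Formula: T_n = T_1 * (learning_rate)^(log2(n)) where learning_rate = rate/100
Doublings = log2(2) = 1
T_n = 117 * 0.9^1
T_n = 117 * 0.9 = 105.3 hours

105.3 hours


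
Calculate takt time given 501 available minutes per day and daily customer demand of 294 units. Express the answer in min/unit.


Formula: Takt Time = Available Production Time / Customer Demand
Takt = 501 min/day / 294 units/day
Takt = 1.7 min/unit

1.7 min/unit


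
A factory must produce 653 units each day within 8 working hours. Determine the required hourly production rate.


Formula: Production Rate = Daily Demand / Available Hours
Rate = 653 units/day / 8 hours/day
Rate = 81.6 units/hour

81.6 units/hour


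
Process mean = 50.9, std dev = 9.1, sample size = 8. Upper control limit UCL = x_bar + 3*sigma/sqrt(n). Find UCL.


UCL = 50.9 + 3 * 9.1 / sqrt(8)

60.55


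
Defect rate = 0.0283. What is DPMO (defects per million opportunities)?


DPMO = defect_rate * 1000000 = 0.0283 * 1000000

28300


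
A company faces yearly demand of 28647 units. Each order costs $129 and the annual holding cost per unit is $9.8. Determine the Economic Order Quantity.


Formula: EOQ = sqrt(2 * D * S / H)
Numerator: 2 * 28647 * 129 = 7390926
2DS/H = 7390926 / 9.8 = 754176.1
EOQ = sqrt(754176.1) = 868.4 units

868.4 units


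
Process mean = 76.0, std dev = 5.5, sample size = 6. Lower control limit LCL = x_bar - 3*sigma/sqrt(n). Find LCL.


LCL = 76.0 - 3 * 5.5 / sqrt(6)

69.26


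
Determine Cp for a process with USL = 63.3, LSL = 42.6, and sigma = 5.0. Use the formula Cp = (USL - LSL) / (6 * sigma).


Cp = (63.3 - 42.6) / (6 * 5.0)

0.69


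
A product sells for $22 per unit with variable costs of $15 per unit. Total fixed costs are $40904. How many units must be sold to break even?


Formula: BEQ = Fixed Costs / (Price - Variable Cost)
Contribution margin = $22 - $15 = $7/unit
BEQ = ceil($40904 / $7/unit) = ceil(5843.43) = 5844 units

5844 units


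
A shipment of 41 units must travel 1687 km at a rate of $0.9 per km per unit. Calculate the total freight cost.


TC = dist * cost * units = 1687 * 0.9 * 41 = $62250.30

$62250.30


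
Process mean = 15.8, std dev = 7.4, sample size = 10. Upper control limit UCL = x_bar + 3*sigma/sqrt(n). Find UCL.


UCL = 15.8 + 3 * 7.4 / sqrt(10)

22.82


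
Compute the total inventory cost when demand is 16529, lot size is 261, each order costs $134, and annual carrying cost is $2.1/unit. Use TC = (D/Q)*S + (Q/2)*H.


TC = 16529/261 * 134 + 261/2 * 2.1

$8760.20


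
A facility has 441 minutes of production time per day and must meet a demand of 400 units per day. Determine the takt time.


Formula: Takt Time = Available Production Time / Customer Demand
Takt = 441 min/day / 400 units/day
Takt = 1.1 min/unit

1.1 min/unit


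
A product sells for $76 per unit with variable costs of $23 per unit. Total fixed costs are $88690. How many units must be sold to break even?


Formula: BEQ = Fixed Costs / (Price - Variable Cost)
Contribution margin = $76 - $23 = $53/unit
BEQ = ceil($88690 / $53/unit) = ceil(1673.4) = 1674 units

1674 units


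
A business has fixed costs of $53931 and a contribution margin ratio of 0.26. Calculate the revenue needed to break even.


Formula: BER = Fixed Costs / Contribution Margin Ratio
BER = $53931 / 0.26
BER = $207426.92 (to the nearest cent)

$207426.92


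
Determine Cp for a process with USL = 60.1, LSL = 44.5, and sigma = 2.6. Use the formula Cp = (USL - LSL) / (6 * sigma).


Cp = (60.1 - 44.5) / (6 * 2.6)

1.0


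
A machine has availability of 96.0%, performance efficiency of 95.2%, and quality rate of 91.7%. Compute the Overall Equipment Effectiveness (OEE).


Formula: OEE = Availability * Performance * Quality / 10000
A * P = 96.0% * 95.2% / 100 = 91.39%
OEE = 91.39% * 91.7% / 100 = 83.8%

83.8%


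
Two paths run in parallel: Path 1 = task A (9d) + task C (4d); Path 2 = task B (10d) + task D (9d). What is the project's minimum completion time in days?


Path 1 = 9 + 4 = 13 days
Path 2 = 10 + 9 = 19 days
Duration = max(13, 19) = 19 days

19 days


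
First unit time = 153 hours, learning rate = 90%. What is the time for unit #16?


Formula: T_n = T_1 * (learning_rate)^(log2(n)) where learning_rate = rate/100
Doublings = log2(16) = 4
T_n = 153 * 0.9^4
T_n = 153 * 0.6561 = 100.4 hours

100.4 hours


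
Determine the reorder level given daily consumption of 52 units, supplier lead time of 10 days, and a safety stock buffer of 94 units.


Formula: ROP = (Daily Demand * Lead Time) + Safety Stock
Demand during lead time = 52 * 10 = 520 units
ROP = 520 + 94 = 614 units

614 units


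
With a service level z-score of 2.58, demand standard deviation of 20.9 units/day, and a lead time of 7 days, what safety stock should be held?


Formula: SS = z * sigma_d * sqrt(LT)
sqrt(LT) = sqrt(7) = 2.6458
SS = 2.58 * 20.9 * 2.6458
SS = 142.7 units

142.7 units


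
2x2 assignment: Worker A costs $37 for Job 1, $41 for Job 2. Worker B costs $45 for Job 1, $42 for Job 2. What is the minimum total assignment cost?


Option 1: A->1 + B->2 = $37 + $42 = $79
Option 2: A->2 + B->1 = $41 + $45 = $86
Min cost = min($79, $86) = $79

$79


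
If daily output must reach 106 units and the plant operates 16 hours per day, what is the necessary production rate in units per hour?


Formula: Production Rate = Daily Demand / Available Hours
Rate = 106 units/day / 16 hours/day
Rate = 6.6 units/hour

6.6 units/hour


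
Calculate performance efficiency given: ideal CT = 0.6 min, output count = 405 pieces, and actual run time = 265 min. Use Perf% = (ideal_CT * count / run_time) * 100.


Formula: Performance = (Ideal CT * Total Count) / Run Time * 100
Ideal output time = 0.6 * 405 = 243.0 min
Performance = 243.0 / 265 * 100 = 91.7%

91.7%


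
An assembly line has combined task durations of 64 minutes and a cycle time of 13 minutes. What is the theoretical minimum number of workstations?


Formula: N_min = ceil(Sum of Task Times / Cycle Time)
N_min = ceil(64 min / 13 min) = ceil(4.9231)
N_min = 5 stations

5


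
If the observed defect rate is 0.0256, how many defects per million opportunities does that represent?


DPMO = defect_rate * 1000000 = 0.0256 * 1000000

25600


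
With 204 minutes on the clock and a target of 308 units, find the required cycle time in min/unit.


Formula: CT = Available Time / Number of Units
CT = 204 min / 308 units
CT = 0.66 min/unit

0.66 min/unit


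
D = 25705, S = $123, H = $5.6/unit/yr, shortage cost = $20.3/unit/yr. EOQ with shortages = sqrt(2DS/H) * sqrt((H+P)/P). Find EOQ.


Formula: EOQ* = sqrt(2DS/H) * sqrt((H+P)/P)
Base EOQ = sqrt(2*25705*123/5.6) = 1062.63 units
Correction = sqrt((5.6+20.3)/20.3) = 1.12954
EOQ* = 1062.63 * 1.12954 = 1200.3 units

1200.3 units


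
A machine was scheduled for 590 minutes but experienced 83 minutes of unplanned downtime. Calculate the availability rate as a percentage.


Formula: Availability = (Planned Time - Downtime) / Planned Time * 100
Uptime = 590 - 83 = 507 min
Availability = 507 / 590 * 100 = 85.9%

85.9%


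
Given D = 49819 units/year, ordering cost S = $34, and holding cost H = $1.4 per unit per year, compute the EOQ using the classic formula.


Formula: EOQ = sqrt(2 * D * S / H)
Numerator: 2 * 49819 * 34 = 3387692
2DS/H = 3387692 / 1.4 = 2419780.0
EOQ = sqrt(2419780.0) = 1555.6 units

1555.6 units


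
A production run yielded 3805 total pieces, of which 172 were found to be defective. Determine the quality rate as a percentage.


Formula: Quality Rate = Good Pieces / Total Pieces * 100
Good pieces = 3805 - 172 = 3633
QR = 3633 / 3805 * 100 = 95.5%

95.5%


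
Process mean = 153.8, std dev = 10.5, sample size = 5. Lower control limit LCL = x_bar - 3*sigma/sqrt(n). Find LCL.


LCL = 153.8 - 3 * 10.5 / sqrt(5)

139.71


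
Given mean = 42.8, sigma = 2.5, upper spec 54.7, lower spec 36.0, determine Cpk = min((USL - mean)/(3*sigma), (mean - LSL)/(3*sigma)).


Cpu = (54.7 - 42.8) / (3 * 2.5) = 1.59
Cpl = (42.8 - 36.0) / (3 * 2.5) = 0.91
Cpk = min(1.59, 0.91) = 0.91

0.91


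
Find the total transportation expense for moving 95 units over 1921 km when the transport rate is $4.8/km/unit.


TC = dist * cost * units = 1921 * 4.8 * 95 = $875976.00

$875976.00


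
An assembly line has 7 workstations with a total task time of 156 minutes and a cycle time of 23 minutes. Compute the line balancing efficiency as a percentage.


Formula: Efficiency = Sum of Task Times / (N_stations * CT) * 100
Total station capacity = 7 stations * 23 min = 161 min
Efficiency = 156 / 161 * 100 = 96.9%

96.9%


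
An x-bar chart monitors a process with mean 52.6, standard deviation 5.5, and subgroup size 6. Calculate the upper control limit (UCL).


UCL = 52.6 + 3 * 5.5 / sqrt(6)

59.34


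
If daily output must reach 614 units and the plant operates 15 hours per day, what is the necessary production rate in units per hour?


Formula: Production Rate = Daily Demand / Available Hours
Rate = 614 units/day / 15 hours/day
Rate = 40.9 units/hour

40.9 units/hour


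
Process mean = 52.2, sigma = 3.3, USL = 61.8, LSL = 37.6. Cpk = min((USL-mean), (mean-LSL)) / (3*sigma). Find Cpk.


Cpu = (61.8 - 52.2) / (3 * 3.3) = 0.97
Cpl = (52.2 - 37.6) / (3 * 3.3) = 1.47
Cpk = min(0.97, 1.47) = 0.97

0.97


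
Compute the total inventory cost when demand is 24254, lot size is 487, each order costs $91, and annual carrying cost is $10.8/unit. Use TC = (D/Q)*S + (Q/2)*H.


TC = 24254/487 * 91 + 487/2 * 10.8

$7161.86


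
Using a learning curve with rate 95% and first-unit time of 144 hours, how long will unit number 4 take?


Formula: T_n = T_1 * (learning_rate)^(log2(n)) where learning_rate = rate/100
Doublings = log2(4) = 2
T_n = 144 * 0.95^2
T_n = 144 * 0.9025 = 130.0 hours

130.0 hours


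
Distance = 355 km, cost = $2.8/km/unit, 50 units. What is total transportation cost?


TC = dist * cost * units = 355 * 2.8 * 50 = $49700.00

$49700.00


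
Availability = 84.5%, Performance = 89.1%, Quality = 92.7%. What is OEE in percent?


Formula: OEE = Availability * Performance * Quality / 10000
A * P = 84.5% * 89.1% / 100 = 75.29%
OEE = 75.29% * 92.7% / 100 = 69.8%

69.8%


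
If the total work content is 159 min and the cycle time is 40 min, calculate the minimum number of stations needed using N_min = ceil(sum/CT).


Formula: N_min = ceil(Sum of Task Times / Cycle Time)
N_min = ceil(159 min / 40 min) = ceil(3.975)
N_min = 4 stations

4


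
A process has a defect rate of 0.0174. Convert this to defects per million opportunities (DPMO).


DPMO = defect_rate * 1000000 = 0.0174 * 1000000

17400


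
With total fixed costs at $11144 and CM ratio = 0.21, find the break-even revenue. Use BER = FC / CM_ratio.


Formula: BER = Fixed Costs / Contribution Margin Ratio
BER = $11144 / 0.21
BER = $53066.67 (to the nearest cent)

$53066.67


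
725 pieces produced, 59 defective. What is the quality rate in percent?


Formula: Quality Rate = Good Pieces / Total Pieces * 100
Good pieces = 725 - 59 = 666
QR = 666 / 725 * 100 = 91.9%

91.9%


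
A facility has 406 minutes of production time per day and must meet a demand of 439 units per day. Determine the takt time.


Formula: Takt Time = Available Production Time / Customer Demand
Takt = 406 min/day / 439 units/day
Takt = 0.92 min/unit

0.92 min/unit


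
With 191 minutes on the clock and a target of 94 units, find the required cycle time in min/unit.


Formula: CT = Available Time / Number of Units
CT = 191 min / 94 units
CT = 2.03 min/unit

2.03 min/unit


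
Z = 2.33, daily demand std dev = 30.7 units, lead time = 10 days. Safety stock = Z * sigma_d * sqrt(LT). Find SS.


Formula: SS = z * sigma_d * sqrt(LT)
sqrt(LT) = sqrt(10) = 3.1623
SS = 2.33 * 30.7 * 3.1623
SS = 226.2 units

226.2 units


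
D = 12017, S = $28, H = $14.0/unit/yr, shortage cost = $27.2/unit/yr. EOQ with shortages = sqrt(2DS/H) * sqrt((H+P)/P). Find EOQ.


Formula: EOQ* = sqrt(2DS/H) * sqrt((H+P)/P)
Base EOQ = sqrt(2*12017*28/14.0) = 219.24 units
Correction = sqrt((14.0+27.2)/27.2) = 1.23073
EOQ* = 219.24 * 1.23073 = 269.8 units

269.8 units


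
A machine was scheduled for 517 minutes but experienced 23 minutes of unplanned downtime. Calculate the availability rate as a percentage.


Formula: Availability = (Planned Time - Downtime) / Planned Time * 100
Uptime = 517 - 23 = 494 min
Availability = 494 / 517 * 100 = 95.6%

95.6%


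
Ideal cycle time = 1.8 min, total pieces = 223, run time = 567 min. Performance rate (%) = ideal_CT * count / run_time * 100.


Formula: Performance = (Ideal CT * Total Count) / Run Time * 100
Ideal output time = 1.8 * 223 = 401.4 min
Performance = 401.4 / 567 * 100 = 70.8%

70.8%


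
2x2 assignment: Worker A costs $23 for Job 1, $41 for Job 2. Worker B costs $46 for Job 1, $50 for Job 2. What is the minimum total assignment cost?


Option 1: A->1 + B->2 = $23 + $50 = $73
Option 2: A->2 + B->1 = $41 + $46 = $87
Min cost = min($73, $87) = $73

$73


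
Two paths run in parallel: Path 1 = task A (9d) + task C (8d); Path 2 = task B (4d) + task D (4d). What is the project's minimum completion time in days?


Path 1 = 9 + 8 = 17 days
Path 2 = 4 + 4 = 8 days
Duration = max(17, 8) = 17 days

17 days


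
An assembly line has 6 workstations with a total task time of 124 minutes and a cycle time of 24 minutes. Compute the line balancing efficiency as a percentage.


Formula: Efficiency = Sum of Task Times / (N_stations * CT) * 100
Total station capacity = 6 stations * 24 min = 144 min
Efficiency = 124 / 144 * 100 = 86.1%

86.1%


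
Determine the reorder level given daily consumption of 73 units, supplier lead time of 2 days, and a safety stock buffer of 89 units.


Formula: ROP = (Daily Demand * Lead Time) + Safety Stock
Demand during lead time = 73 * 2 = 146 units
ROP = 146 + 89 = 235 units

235 units


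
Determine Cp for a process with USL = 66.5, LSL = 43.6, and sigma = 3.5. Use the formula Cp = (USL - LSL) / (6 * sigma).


Cp = (66.5 - 43.6) / (6 * 3.5)

1.09


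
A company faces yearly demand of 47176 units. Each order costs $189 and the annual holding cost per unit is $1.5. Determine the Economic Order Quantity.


Formula: EOQ = sqrt(2 * D * S / H)
Numerator: 2 * 47176 * 189 = 17832528
2DS/H = 17832528 / 1.5 = 11888352.0
EOQ = sqrt(11888352.0) = 3447.9 units

3447.9 units


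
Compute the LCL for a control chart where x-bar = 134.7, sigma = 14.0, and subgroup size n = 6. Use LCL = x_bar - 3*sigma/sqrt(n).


LCL = 134.7 - 3 * 14.0 / sqrt(6)

117.55


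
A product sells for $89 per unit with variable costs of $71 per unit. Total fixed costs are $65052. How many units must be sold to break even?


Formula: BEQ = Fixed Costs / (Price - Variable Cost)
Contribution margin = $89 - $71 = $18/unit
BEQ = ceil($65052 / $18/unit) = ceil(3614.0) = 3614 units

3614 units


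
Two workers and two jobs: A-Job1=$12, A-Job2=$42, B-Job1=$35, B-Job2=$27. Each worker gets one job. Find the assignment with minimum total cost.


Option 1: A->1 + B->2 = $12 + $27 = $39
Option 2: A->2 + B->1 = $42 + $35 = $77
Min cost = min($39, $77) = $39

$39


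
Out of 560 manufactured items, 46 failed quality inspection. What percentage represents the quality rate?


Formula: Quality Rate = Good Pieces / Total Pieces * 100
Good pieces = 560 - 46 = 514
QR = 514 / 560 * 100 = 91.8%

91.8%


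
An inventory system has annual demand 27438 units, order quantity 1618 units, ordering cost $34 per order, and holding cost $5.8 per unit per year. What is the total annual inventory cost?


TC = 27438/1618 * 34 + 1618/2 * 5.8

$5268.77


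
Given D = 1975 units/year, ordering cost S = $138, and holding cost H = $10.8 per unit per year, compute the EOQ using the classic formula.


Formula: EOQ = sqrt(2 * D * S / H)
Numerator: 2 * 1975 * 138 = 545100
2DS/H = 545100 / 10.8 = 50472.2
EOQ = sqrt(50472.2) = 224.7 units

224.7 units


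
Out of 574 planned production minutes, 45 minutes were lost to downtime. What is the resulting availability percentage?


Formula: Availability = (Planned Time - Downtime) / Planned Time * 100
Uptime = 574 - 45 = 529 min
Availability = 529 / 574 * 100 = 92.2%

92.2%


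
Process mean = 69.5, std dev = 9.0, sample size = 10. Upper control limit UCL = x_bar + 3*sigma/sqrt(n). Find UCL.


UCL = 69.5 + 3 * 9.0 / sqrt(10)

78.04


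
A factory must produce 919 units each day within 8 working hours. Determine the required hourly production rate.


Formula: Production Rate = Daily Demand / Available Hours
Rate = 919 units/day / 8 hours/day
Rate = 114.9 units/hour

114.9 units/hour


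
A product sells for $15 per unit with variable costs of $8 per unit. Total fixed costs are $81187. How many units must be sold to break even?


Formula: BEQ = Fixed Costs / (Price - Variable Cost)
Contribution margin = $15 - $8 = $7/unit
BEQ = ceil($81187 / $7/unit) = ceil(11598.14) = 11599 units

11599 units


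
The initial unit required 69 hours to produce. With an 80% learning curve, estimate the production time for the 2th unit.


Formula: T_n = T_1 * (learning_rate)^(log2(n)) where learning_rate = rate/100
Doublings = log2(2) = 1
T_n = 69 * 0.8^1
T_n = 69 * 0.8 = 55.2 hours

55.2 hours


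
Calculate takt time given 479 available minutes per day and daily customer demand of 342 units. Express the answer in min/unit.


Formula: Takt Time = Available Production Time / Customer Demand
Takt = 479 min/day / 342 units/day
Takt = 1.4 min/unit

1.4 min/unit


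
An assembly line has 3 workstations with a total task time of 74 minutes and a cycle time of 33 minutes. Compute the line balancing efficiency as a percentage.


Formula: Efficiency = Sum of Task Times / (N_stations * CT) * 100
Total station capacity = 3 stations * 33 min = 99 min
Efficiency = 74 / 99 * 100 = 74.7%

74.7%


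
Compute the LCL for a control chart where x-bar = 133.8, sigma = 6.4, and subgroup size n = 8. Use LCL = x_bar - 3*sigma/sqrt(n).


LCL = 133.8 - 3 * 6.4 / sqrt(8)

127.01


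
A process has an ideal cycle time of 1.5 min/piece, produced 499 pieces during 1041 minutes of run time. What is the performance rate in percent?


Formula: Performance = (Ideal CT * Total Count) / Run Time * 100
Ideal output time = 1.5 * 499 = 748.5 min
Performance = 748.5 / 1041 * 100 = 71.9%

71.9%


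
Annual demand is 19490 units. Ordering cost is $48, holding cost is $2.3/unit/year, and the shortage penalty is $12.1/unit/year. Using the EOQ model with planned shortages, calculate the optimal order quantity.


Formula: EOQ* = sqrt(2DS/H) * sqrt((H+P)/P)
Base EOQ = sqrt(2*19490*48/2.3) = 901.94 units
Correction = sqrt((2.3+12.1)/12.1) = 1.09091
EOQ* = 901.94 * 1.09091 = 983.9 units

983.9 units


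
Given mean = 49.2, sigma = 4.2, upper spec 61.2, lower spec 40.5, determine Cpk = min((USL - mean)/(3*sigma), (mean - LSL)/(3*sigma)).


Cpu = (61.2 - 49.2) / (3 * 4.2) = 0.95
Cpl = (49.2 - 40.5) / (3 * 4.2) = 0.69
Cpk = min(0.95, 0.69) = 0.69

0.69


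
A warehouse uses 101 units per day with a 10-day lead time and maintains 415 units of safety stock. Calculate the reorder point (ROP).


Formula: ROP = (Daily Demand * Lead Time) + Safety Stock
Demand during lead time = 101 * 10 = 1010 units
ROP = 1010 + 415 = 1425 units

1425 units


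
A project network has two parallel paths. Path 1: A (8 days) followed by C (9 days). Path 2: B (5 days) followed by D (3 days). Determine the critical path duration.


Path 1 = 8 + 9 = 17 days
Path 2 = 5 + 3 = 8 days
Duration = max(17, 8) = 17 days

17 days


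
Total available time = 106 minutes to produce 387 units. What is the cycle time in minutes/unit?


Formula: CT = Available Time / Number of Units
CT = 106 min / 387 units
CT = 0.27 min/unit

0.27 min/unit


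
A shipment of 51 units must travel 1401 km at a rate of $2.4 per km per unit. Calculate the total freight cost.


TC = dist * cost * units = 1401 * 2.4 * 51 = $171482.40

$171482.40


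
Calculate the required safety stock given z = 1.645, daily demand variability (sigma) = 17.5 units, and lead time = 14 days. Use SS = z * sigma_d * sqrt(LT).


Formula: SS = z * sigma_d * sqrt(LT)
sqrt(LT) = sqrt(14) = 3.7417
SS = 1.645 * 17.5 * 3.7417
SS = 107.7 units

107.7 units


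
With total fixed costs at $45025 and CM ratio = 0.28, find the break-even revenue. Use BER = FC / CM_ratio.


Formula: BER = Fixed Costs / Contribution Margin Ratio
BER = $45025 / 0.28
BER = $160803.57 (to the nearest cent)

$160803.57


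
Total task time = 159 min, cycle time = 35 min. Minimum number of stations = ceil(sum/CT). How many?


Formula: N_min = ceil(Sum of Task Times / Cycle Time)
N_min = ceil(159 min / 35 min) = ceil(4.5429)
N_min = 5 stations

5


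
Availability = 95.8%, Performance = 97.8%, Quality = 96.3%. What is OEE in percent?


Formula: OEE = Availability * Performance * Quality / 10000
A * P = 95.8% * 97.8% / 100 = 93.69%
OEE = 93.69% * 96.3% / 100 = 90.2%

90.2%


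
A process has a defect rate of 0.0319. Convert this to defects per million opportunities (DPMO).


DPMO = defect_rate * 1000000 = 0.0319 * 1000000

31900


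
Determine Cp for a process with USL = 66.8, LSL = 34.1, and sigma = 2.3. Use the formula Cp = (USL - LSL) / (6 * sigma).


Cp = (66.8 - 34.1) / (6 * 2.3)

2.37


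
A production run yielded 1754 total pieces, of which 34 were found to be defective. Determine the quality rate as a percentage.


Formula: Quality Rate = Good Pieces / Total Pieces * 100
Good pieces = 1754 - 34 = 1720
QR = 1720 / 1754 * 100 = 98.1%

98.1%


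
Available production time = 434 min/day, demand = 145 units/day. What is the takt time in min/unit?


Formula: Takt Time = Available Production Time / Customer Demand
Takt = 434 min/day / 145 units/day
Takt = 2.99 min/unit

2.99 min/unit


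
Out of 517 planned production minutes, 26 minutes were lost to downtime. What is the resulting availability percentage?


Formula: Availability = (Planned Time - Downtime) / Planned Time * 100
Uptime = 517 - 26 = 491 min
Availability = 491 / 517 * 100 = 95.0%

95.0%


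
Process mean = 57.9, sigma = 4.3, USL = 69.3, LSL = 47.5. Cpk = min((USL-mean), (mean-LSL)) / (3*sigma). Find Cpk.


Cpu = (69.3 - 57.9) / (3 * 4.3) = 0.88
Cpl = (57.9 - 47.5) / (3 * 4.3) = 0.81
Cpk = min(0.88, 0.81) = 0.81

0.81


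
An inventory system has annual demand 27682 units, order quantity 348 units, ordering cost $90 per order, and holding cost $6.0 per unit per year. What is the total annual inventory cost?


TC = 27682/348 * 90 + 348/2 * 6.0

$8203.14


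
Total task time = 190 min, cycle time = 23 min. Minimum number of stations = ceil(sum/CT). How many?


Formula: N_min = ceil(Sum of Task Times / Cycle Time)
N_min = ceil(190 min / 23 min) = ceil(8.2609)
N_min = 9 stations

9


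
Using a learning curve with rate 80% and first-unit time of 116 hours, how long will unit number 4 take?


Formula: T_n = T_1 * (learning_rate)^(log2(n)) where learning_rate = rate/100
Doublings = log2(4) = 2
T_n = 116 * 0.8^2
T_n = 116 * 0.64 = 74.2 hours

74.2 hours


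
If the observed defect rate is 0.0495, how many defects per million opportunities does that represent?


DPMO = defect_rate * 1000000 = 0.0495 * 1000000

49500


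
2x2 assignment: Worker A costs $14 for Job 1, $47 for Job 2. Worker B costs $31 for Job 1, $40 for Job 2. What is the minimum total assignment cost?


Option 1: A->1 + B->2 = $14 + $40 = $54
Option 2: A->2 + B->1 = $47 + $31 = $78
Min cost = min($54, $78) = $54

$54


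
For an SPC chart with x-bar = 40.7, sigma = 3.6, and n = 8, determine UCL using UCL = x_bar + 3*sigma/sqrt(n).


UCL = 40.7 + 3 * 3.6 / sqrt(8)

44.52


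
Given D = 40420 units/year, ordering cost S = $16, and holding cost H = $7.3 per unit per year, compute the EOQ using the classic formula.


Formula: EOQ = sqrt(2 * D * S / H)
Numerator: 2 * 40420 * 16 = 1293440
2DS/H = 1293440 / 7.3 = 177183.6
EOQ = sqrt(177183.6) = 420.9 units

420.9 units


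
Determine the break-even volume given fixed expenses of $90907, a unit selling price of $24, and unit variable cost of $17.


Formula: BEQ = Fixed Costs / (Price - Variable Cost)
Contribution margin = $24 - $17 = $7/unit
BEQ = ceil($90907 / $7/unit) = ceil(12986.71) = 12987 units

12987 units


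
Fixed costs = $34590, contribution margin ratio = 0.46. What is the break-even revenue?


Formula: BER = Fixed Costs / Contribution Margin Ratio
BER = $34590 / 0.46
BER = $75195.65 (to the nearest cent)

$75195.65


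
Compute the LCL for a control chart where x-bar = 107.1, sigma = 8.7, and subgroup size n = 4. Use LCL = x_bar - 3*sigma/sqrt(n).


LCL = 107.1 - 3 * 8.7 / sqrt(4)

94.05


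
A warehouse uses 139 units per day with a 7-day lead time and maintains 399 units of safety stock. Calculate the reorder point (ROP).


Formula: ROP = (Daily Demand * Lead Time) + Safety Stock
Demand during lead time = 139 * 7 = 973 units
ROP = 973 + 399 = 1372 units

1372 units


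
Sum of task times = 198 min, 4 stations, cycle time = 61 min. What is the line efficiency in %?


Formula: Efficiency = Sum of Task Times / (N_stations * CT) * 100
Total station capacity = 4 stations * 61 min = 244 min
Efficiency = 198 / 244 * 100 = 81.1%

81.1%


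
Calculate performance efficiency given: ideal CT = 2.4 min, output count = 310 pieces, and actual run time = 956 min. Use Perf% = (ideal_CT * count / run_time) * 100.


Formula: Performance = (Ideal CT * Total Count) / Run Time * 100
Ideal output time = 2.4 * 310 = 744.0 min
Performance = 744.0 / 956 * 100 = 77.8%

77.8%


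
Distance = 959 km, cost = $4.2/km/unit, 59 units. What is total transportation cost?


TC = dist * cost * units = 959 * 4.2 * 59 = $237640.20

$237640.20


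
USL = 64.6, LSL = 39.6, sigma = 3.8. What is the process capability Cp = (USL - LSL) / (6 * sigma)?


Cp = (64.6 - 39.6) / (6 * 3.8)

1.1


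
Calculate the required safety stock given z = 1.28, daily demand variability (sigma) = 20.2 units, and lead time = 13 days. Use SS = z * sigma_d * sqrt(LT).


Formula: SS = z * sigma_d * sqrt(LT)
sqrt(LT) = sqrt(13) = 3.6056
SS = 1.28 * 20.2 * 3.6056
SS = 93.2 units

93.2 units


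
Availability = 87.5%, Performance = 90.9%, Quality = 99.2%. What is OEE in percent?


Formula: OEE = Availability * Performance * Quality / 10000
A * P = 87.5% * 90.9% / 100 = 79.54%
OEE = 79.54% * 99.2% / 100 = 78.9%

78.9%


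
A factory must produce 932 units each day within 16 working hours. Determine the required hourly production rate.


Formula: Production Rate = Daily Demand / Available Hours
Rate = 932 units/day / 16 hours/day
Rate = 58.3 units/hour

58.3 units/hour


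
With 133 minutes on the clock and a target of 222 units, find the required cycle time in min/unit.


Formula: CT = Available Time / Number of Units
CT = 133 min / 222 units
CT = 0.6 min/unit

0.6 min/unit


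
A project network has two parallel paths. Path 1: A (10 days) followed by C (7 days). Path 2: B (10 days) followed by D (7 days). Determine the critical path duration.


Path 1 = 10 + 7 = 17 days
Path 2 = 10 + 7 = 17 days
Duration = max(17, 17) = 17 days

17 days


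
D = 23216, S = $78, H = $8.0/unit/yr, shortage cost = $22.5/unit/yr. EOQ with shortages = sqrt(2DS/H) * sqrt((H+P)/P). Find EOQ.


Formula: EOQ* = sqrt(2DS/H) * sqrt((H+P)/P)
Base EOQ = sqrt(2*23216*78/8.0) = 672.84 units
Correction = sqrt((8.0+22.5)/22.5) = 1.16428
EOQ* = 672.84 * 1.16428 = 783.4 units

783.4 units


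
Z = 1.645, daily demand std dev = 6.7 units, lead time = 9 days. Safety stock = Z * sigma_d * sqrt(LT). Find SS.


Formula: SS = z * sigma_d * sqrt(LT)
sqrt(LT) = sqrt(9) = 3.0
SS = 1.645 * 6.7 * 3.0
SS = 33.1 units

33.1 units


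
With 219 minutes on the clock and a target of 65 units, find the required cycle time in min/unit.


Formula: CT = Available Time / Number of Units
CT = 219 min / 65 units
CT = 3.37 min/unit

3.37 min/unit


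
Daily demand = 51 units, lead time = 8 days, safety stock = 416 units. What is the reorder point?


Formula: ROP = (Daily Demand * Lead Time) + Safety Stock
Demand during lead time = 51 * 8 = 408 units
ROP = 408 + 416 = 824 units

824 units


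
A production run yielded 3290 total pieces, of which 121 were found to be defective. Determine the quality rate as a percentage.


Formula: Quality Rate = Good Pieces / Total Pieces * 100
Good pieces = 3290 - 121 = 3169
QR = 3169 / 3290 * 100 = 96.3%

96.3%


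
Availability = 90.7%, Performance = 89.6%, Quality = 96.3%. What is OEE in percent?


Formula: OEE = Availability * Performance * Quality / 10000
A * P = 90.7% * 89.6% / 100 = 81.27%
OEE = 81.27% * 96.3% / 100 = 78.3%

78.3%


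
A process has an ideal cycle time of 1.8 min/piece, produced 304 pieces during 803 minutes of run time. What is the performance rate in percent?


Formula: Performance = (Ideal CT * Total Count) / Run Time * 100
Ideal output time = 1.8 * 304 = 547.2 min
Performance = 547.2 / 803 * 100 = 68.1%

68.1%


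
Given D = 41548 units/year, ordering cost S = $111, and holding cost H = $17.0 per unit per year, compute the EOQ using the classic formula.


Formula: EOQ = sqrt(2 * D * S / H)
Numerator: 2 * 41548 * 111 = 9223656
2DS/H = 9223656 / 17.0 = 542568.0
EOQ = sqrt(542568.0) = 736.6 units

736.6 units


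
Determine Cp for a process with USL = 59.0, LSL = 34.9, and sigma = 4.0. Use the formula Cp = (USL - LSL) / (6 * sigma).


Cp = (59.0 - 34.9) / (6 * 4.0)

1.0


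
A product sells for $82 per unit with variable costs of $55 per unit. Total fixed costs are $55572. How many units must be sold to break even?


Formula: BEQ = Fixed Costs / (Price - Variable Cost)
Contribution margin = $82 - $55 = $27/unit
BEQ = ceil($55572 / $27/unit) = ceil(2058.22) = 2059 units

2059 units


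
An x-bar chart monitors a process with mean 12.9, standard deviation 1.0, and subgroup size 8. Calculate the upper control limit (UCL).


UCL = 12.9 + 3 * 1.0 / sqrt(8)

13.96


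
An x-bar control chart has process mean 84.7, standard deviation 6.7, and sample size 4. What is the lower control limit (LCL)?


LCL = 84.7 - 3 * 6.7 / sqrt(4)

74.65


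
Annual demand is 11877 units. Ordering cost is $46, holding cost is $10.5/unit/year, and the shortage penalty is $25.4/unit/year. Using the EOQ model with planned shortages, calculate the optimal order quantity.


Formula: EOQ* = sqrt(2DS/H) * sqrt((H+P)/P)
Base EOQ = sqrt(2*11877*46/10.5) = 322.59 units
Correction = sqrt((10.5+25.4)/25.4) = 1.18886
EOQ* = 322.59 * 1.18886 = 383.5 units

383.5 units


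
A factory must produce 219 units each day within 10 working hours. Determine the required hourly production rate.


Formula: Production Rate = Daily Demand / Available Hours
Rate = 219 units/day / 10 hours/day
Rate = 21.9 units/hour

21.9 units/hour


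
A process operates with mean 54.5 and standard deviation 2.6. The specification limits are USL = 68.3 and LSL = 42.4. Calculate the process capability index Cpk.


Cpu = (68.3 - 54.5) / (3 * 2.6) = 1.77
Cpl = (54.5 - 42.4) / (3 * 2.6) = 1.55
Cpk = min(1.77, 1.55) = 1.55

1.55


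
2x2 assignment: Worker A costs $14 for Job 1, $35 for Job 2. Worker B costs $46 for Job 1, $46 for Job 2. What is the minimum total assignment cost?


Option 1: A->1 + B->2 = $14 + $46 = $60
Option 2: A->2 + B->1 = $35 + $46 = $81
Min cost = min($60, $81) = $60

$60


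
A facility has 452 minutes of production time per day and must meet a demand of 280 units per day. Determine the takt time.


Formula: Takt Time = Available Production Time / Customer Demand
Takt = 452 min/day / 280 units/day
Takt = 1.61 min/unit

1.61 min/unit


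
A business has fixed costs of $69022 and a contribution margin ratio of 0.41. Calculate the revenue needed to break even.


Formula: BER = Fixed Costs / Contribution Margin Ratio
BER = $69022 / 0.41
BER = $168346.34 (to the nearest cent)

$168346.34


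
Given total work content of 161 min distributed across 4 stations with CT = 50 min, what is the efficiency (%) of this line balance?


Formula: Efficiency = Sum of Task Times / (N_stations * CT) * 100
Total station capacity = 4 stations * 50 min = 200 min
Efficiency = 161 / 200 * 100 = 80.5%

80.5%


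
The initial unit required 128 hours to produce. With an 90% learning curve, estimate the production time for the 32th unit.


Formula: T_n = T_1 * (learning_rate)^(log2(n)) where learning_rate = rate/100
Doublings = log2(32) = 5
T_n = 128 * 0.9^5
T_n = 128 * 0.5905 = 75.6 hours

75.6 hours


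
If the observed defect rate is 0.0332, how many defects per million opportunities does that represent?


DPMO = defect_rate * 1000000 = 0.0332 * 1000000

33200


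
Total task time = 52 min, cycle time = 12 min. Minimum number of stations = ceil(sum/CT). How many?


Formula: N_min = ceil(Sum of Task Times / Cycle Time)
N_min = ceil(52 min / 12 min) = ceil(4.3333)
N_min = 5 stations

5


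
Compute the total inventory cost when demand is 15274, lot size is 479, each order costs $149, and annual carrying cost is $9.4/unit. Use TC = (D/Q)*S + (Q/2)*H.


TC = 15274/479 * 149 + 479/2 * 9.4

$7002.50


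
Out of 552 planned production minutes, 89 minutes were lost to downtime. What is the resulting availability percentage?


Formula: Availability = (Planned Time - Downtime) / Planned Time * 100
Uptime = 552 - 89 = 463 min
Availability = 463 / 552 * 100 = 83.9%

83.9%


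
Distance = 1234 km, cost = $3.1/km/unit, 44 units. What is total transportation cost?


TC = dist * cost * units = 1234 * 3.1 * 44 = $168317.60

$168317.60


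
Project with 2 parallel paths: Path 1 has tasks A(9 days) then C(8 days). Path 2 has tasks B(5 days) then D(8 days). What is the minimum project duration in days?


Path 1 = 9 + 8 = 17 days
Path 2 = 5 + 8 = 13 days
Duration = max(17, 13) = 17 days

17 days


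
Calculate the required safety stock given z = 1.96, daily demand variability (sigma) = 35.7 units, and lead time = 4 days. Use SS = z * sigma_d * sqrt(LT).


Formula: SS = z * sigma_d * sqrt(LT)
sqrt(LT) = sqrt(4) = 2.0
SS = 1.96 * 35.7 * 2.0
SS = 139.9 units

139.9 units


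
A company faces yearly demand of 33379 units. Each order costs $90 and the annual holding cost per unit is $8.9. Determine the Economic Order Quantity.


Formula: EOQ = sqrt(2 * D * S / H)
Numerator: 2 * 33379 * 90 = 6008220
2DS/H = 6008220 / 8.9 = 675080.9
EOQ = sqrt(675080.9) = 821.6 units

821.6 units


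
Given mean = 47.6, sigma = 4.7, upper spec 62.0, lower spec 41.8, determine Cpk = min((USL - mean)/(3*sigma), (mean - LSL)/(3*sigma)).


Cpu = (62.0 - 47.6) / (3 * 4.7) = 1.02
Cpl = (47.6 - 41.8) / (3 * 4.7) = 0.41
Cpk = min(1.02, 0.41) = 0.41

0.41


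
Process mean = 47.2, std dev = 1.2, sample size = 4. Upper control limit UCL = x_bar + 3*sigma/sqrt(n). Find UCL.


UCL = 47.2 + 3 * 1.2 / sqrt(4)

49.0


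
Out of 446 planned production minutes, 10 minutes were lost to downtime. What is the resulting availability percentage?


Formula: Availability = (Planned Time - Downtime) / Planned Time * 100
Uptime = 446 - 10 = 436 min
Availability = 436 / 446 * 100 = 97.8%

97.8%


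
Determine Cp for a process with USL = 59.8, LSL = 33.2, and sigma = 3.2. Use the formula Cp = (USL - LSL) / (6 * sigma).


Cp = (59.8 - 33.2) / (6 * 3.2)

1.39


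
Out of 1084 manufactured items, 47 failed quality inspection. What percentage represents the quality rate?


Formula: Quality Rate = Good Pieces / Total Pieces * 100
Good pieces = 1084 - 47 = 1037
QR = 1037 / 1084 * 100 = 95.7%

95.7%


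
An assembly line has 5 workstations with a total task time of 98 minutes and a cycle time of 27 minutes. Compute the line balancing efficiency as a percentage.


Formula: Efficiency = Sum of Task Times / (N_stations * CT) * 100
Total station capacity = 5 stations * 27 min = 135 min
Efficiency = 98 / 135 * 100 = 72.6%

72.6%


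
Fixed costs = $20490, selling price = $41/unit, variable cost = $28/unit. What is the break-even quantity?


Formula: BEQ = Fixed Costs / (Price - Variable Cost)
Contribution margin = $41 - $28 = $13/unit
BEQ = ceil($20490 / $13/unit) = ceil(1576.15) = 1577 units

1577 units


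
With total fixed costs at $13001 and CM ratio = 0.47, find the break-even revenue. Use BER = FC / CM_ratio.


Formula: BER = Fixed Costs / Contribution Margin Ratio
BER = $13001 / 0.47
BER = $27661.70 (to the nearest cent)

$27661.70


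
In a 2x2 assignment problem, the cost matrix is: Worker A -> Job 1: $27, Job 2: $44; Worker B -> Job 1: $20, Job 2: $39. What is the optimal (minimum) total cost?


Option 1: A->1 + B->2 = $27 + $39 = $66
Option 2: A->2 + B->1 = $44 + $20 = $64
Min cost = min($66, $64) = $64

$64
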